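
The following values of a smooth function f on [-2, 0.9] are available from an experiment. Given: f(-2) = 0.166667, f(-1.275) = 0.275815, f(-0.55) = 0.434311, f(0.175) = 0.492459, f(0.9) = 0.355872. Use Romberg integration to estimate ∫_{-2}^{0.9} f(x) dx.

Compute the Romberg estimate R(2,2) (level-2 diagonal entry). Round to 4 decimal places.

R(0,0) (trapezoid, 1 panel, h=2.9000): 0.757682
R(1,0) (trapezoid, 2 panels, h=1.4500): 1.008592
R(2,0) (trapezoid, 4 panels, h=0.7250): 1.061295
R(1,1) = 1.008592 + (1.008592 − 0.757682)/3 = 1.092229
R(2,1) = 1.061295 + (1.061295 − 1.008592)/3 = 1.078863
R(2,2) = 1.078863 + (1.078863 − 1.092229)/15 = 1.077972

1.0780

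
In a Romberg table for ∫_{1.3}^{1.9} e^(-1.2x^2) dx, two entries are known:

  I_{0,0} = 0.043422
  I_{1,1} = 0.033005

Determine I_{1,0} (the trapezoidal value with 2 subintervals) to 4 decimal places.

0.0356

From I_{1,1} = (4·I_{1,0} − I_{0,0})/3, solve for I_{1,0}:
4·I_{1,0} = 3·0.033005 + 0.043422 = 0.142437
I_{1,0} = 0.035609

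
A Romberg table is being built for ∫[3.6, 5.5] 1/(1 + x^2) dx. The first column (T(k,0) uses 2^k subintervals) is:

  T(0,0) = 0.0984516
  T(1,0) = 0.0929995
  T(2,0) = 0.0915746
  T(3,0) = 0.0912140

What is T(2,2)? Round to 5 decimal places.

Richardson extrapolation on the trapezoidal column (denominator 4−1=3):
T(1,1) = (4·0.0929995 − 0.0984516) / 3 = 0.0911821
T(2,1) = 0.0915746 + (0.0915746 − 0.0929995)/3 = 0.0910996
T(2,2) = (16·0.0910996 − 0.0911821) / 15 = 0.0910941
(Column j=1 coincides with Simpson's rule on the same nodes.)

0.09109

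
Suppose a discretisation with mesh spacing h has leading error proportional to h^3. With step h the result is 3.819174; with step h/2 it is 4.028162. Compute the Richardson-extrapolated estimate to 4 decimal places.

The leading error scales as h^3; refining by a factor of 2 reduces it by 2^3 = 8.
Extrapolated value = (8·A(h/2) − A(h)) / (8 − 1)
= (8·4.028162 − 3.819174) / 7
= 28.406122 / 7 = 4.058017

4.0580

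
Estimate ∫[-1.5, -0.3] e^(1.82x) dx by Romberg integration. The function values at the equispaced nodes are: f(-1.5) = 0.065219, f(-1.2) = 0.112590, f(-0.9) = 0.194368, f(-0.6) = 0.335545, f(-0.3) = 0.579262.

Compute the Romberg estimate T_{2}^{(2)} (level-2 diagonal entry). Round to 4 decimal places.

T_{0}^{(0)} (trapezoid, 1 panel, h=1.2000): 0.386689
T_{1}^{(0)} (trapezoid, 2 panels, h=0.6000): 0.309965
T_{2}^{(0)} (trapezoid, 4 panels, h=0.3000): 0.289423
T_{1}^{(1)} = 0.309965 + (0.309965 − 0.386689)/3 = 0.284390
T_{2}^{(1)} = 0.289423 + (0.289423 − 0.309965)/3 = 0.282576
T_{2}^{(2)} = 0.282576 + (0.282576 − 0.284390)/15 = 0.282455

0.2825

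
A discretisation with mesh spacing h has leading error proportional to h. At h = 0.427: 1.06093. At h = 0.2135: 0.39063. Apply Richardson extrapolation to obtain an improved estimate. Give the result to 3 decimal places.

Extrapolated value = (2·A(h/2) − A(h)) / (2 − 1)
= (2·0.39063 − 1.06093) / 1
= -0.27967 / 1 = -0.27967

-0.280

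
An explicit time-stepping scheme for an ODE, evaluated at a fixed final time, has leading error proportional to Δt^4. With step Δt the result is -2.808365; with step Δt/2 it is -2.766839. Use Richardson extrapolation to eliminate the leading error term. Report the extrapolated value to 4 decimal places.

Extrapolated value = (16·A(Δt/2) − A(Δt)) / (16 − 1)
= (16·(-2.766839) − (-2.808365)) / 15
= -41.461059 / 15 = -2.764071

-2.7641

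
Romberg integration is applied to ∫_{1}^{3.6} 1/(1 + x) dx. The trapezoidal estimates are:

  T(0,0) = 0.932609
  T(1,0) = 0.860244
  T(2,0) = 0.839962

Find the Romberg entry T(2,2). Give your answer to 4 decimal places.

T(1,1) = (4·0.860244 − 0.932609) / 3 = 0.836122
T(2,1) = (4·0.839962 − 0.860244) / 3 = 0.833201
T(2,2) = 0.833201 + (0.833201 − 0.836122)/15 = 0.833006

0.8330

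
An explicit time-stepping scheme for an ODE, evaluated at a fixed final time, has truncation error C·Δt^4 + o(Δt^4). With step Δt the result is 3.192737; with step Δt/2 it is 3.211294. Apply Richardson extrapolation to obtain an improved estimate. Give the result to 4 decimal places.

The leading error scales as Δt^4; refining by a factor of 2 reduces it by 2^4 = 16.
Extrapolated value = (16·A(Δt/2) − A(Δt)) / (16 − 1)
= (16·3.211294 − 3.192737) / 15
= 48.187967 / 15 = 3.212531

3.2125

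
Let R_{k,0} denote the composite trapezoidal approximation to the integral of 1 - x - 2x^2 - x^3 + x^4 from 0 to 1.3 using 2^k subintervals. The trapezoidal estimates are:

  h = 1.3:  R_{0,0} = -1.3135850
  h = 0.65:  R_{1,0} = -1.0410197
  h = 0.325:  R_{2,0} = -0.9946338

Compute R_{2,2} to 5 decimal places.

Richardson extrapolation on the trapezoidal column (denominator 4−1=3):
R_{1,1} = -1.0410197 + (-1.0410197 − (-1.3135850))/3 = -0.9501646
R_{2,1} = -0.9946338 + (-0.9946338 − (-1.0410197))/3 = -0.9791718
R_{2,2} = (16·(-0.9791718) − (-0.9501646)) / 15 = -0.9811056

-0.98111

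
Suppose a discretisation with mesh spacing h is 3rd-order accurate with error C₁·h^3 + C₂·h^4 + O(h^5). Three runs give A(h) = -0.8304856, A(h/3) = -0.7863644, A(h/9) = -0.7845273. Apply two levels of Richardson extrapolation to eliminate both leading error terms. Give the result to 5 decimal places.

First eliminate the h^3 term (factor 3^3 = 27):
  B₁ = (27·(-0.7863644) − (-0.8304856))/26 = -0.7846674
  B₂ = (27·(-0.7845273) − (-0.7863644))/26 = -0.7844566
Then eliminate the h^4 term (factor 3^4 = 81):
  (81·(-0.7844566) − (-0.7846674))/80 = -0.7844540

-0.78445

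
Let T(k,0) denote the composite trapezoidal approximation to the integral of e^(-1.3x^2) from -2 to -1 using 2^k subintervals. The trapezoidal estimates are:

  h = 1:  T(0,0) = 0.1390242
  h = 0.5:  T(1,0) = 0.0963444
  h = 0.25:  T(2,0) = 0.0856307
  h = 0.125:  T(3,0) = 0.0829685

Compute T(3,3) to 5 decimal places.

0.08208

Richardson extrapolation on the trapezoidal column (denominator 4−1=3):
T(1,1) = (4·0.0963444 − 0.1390242) / 3 = 0.0821178
T(2,1) = 0.0856307 + (0.0856307 − 0.0963444)/3 = 0.0820595
T(3,1) = (4·0.0829685 − 0.0856307) / 3 = 0.0820811
T(2,2) = (16·0.0820595 − 0.0821178) / 15 = 0.0820556
T(3,2) = 0.0820811 + (0.0820811 − 0.0820595)/15 = 0.0820825
T(3,3) = (64·0.0820825 − 0.0820556) / 63 = 0.0820829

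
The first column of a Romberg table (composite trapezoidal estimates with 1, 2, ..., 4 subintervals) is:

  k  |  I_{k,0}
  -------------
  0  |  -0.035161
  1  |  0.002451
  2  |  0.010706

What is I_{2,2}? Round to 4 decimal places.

I_{1,1} = (4·0.002451 − (-0.035161)) / 3 = 0.014988
I_{2,1} = 0.010706 + (0.010706 − 0.002451)/3 = 0.013458
I_{2,2} = (16·0.013458 − 0.014988) / 15 = 0.013356

0.0134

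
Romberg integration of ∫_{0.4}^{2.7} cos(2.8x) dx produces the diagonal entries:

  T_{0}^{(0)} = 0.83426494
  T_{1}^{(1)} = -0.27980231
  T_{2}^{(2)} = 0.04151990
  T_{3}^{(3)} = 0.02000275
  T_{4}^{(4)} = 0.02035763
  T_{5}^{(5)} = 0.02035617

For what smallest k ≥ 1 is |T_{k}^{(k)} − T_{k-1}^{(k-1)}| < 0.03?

k = 3

|T_{1}^{(1)} − T_{0}^{(0)}| = 1.11406725 ≥ 0.03
|T_{2}^{(2)} − T_{1}^{(1)}| = 0.32132221 ≥ 0.03
|T_{3}^{(3)} − T_{2}^{(2)}| = 0.02151715 < 0.03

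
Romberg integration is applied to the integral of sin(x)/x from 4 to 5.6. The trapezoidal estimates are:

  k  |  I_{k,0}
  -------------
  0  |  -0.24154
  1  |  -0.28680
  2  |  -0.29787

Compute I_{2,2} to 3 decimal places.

Richardson extrapolation on the trapezoidal column (denominator 4−1=3):
I_{1,1} = -0.28680 + (-0.28680 − (-0.24154))/3 = -0.30189
I_{2,1} = (4·(-0.29787) − (-0.28680)) / 3 = -0.30156
I_{2,2} = (16·(-0.30156) − (-0.30189)) / 15 = -0.30154

-0.302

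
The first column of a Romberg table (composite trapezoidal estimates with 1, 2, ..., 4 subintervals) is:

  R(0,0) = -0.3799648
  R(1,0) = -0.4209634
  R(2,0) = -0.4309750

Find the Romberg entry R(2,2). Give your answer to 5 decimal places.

-0.43429

Richardson extrapolation on the trapezoidal column (denominator 4−1=3):
R(1,1) = (4·(-0.4209634) − (-0.3799648)) / 3 = -0.4346296
R(2,1) = -0.4309750 + (-0.4309750 − (-0.4209634))/3 = -0.4343122
R(2,2) = (16·(-0.4343122) − (-0.4346296)) / 15 = -0.4342910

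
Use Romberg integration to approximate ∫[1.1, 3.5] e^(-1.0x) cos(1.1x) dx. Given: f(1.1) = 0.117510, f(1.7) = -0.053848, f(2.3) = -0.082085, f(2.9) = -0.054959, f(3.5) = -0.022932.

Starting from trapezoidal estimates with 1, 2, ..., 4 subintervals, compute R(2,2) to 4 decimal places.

R(0,0) (trapezoid, 1 panel, h=2.4000): 0.113494
R(1,0) (trapezoid, 2 panels, h=1.2000): -0.041755
R(2,0) (trapezoid, 4 panels, h=0.6000): -0.086162
R(1,1) = -0.041755 + (-0.041755 − 0.113494)/3 = -0.093505
R(2,1) = -0.086162 + (-0.086162 − (-0.041755))/3 = -0.100964
R(2,2) = -0.100964 + (-0.100964 − (-0.093505))/15 = -0.101461

-0.1015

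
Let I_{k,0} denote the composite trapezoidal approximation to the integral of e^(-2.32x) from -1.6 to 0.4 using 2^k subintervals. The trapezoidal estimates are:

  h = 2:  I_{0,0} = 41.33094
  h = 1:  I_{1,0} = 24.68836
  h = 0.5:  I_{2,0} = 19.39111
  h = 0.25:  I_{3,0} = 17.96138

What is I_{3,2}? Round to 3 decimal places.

17.475

I_{2,1} = (4·19.39111 − 24.68836) / 3 = 17.62536
I_{3,1} = (4·17.96138 − 19.39111) / 3 = 17.48480
I_{3,2} = (16·17.48480 − 17.62536) / 15 = 17.47543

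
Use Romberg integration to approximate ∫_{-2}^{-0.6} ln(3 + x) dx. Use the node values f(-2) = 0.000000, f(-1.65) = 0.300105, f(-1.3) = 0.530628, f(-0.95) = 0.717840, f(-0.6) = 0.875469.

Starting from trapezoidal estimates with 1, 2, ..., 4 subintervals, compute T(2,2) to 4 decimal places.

T(0,0) (trapezoid, 1 panel, h=1.4000): 0.612828
T(1,0) (trapezoid, 2 panels, h=0.7000): 0.677854
T(2,0) (trapezoid, 4 panels, h=0.3500): 0.695208
T(1,1) = 0.677854 + (0.677854 − 0.612828)/3 = 0.699529
T(2,1) = 0.695208 + (0.695208 − 0.677854)/3 = 0.700993
T(2,2) = 0.700993 + (0.700993 − 0.699529)/15 = 0.701091

0.7011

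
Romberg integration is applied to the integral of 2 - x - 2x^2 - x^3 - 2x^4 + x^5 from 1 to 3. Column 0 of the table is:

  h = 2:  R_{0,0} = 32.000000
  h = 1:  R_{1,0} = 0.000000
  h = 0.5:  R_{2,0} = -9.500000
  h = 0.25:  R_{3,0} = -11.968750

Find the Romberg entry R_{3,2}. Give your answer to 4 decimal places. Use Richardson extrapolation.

Richardson extrapolation on the trapezoidal column (denominator 4−1=3):
R_{2,1} = -9.500000 + (-9.500000 − 0.000000)/3 = -12.666667
R_{3,1} = (4·(-11.968750) − (-9.500000)) / 3 = -12.791667
R_{3,2} = (16·(-12.791667) − (-12.666667)) / 15 = -12.800000

-12.8000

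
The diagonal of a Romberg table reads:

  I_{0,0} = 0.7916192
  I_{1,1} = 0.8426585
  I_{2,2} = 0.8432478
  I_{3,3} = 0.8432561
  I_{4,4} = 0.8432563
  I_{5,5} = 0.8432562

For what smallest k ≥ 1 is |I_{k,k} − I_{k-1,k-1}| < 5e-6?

k = 4

|I_{1,1} − I_{0,0}| = 0.0510393 ≥ 5e-6
|I_{2,2} − I_{1,1}| = 0.0005893 ≥ 5e-6
|I_{3,3} − I_{2,2}| = 0.0000083 ≥ 5e-6
|I_{4,4} − I_{3,3}| = 0.0000002 < 5e-6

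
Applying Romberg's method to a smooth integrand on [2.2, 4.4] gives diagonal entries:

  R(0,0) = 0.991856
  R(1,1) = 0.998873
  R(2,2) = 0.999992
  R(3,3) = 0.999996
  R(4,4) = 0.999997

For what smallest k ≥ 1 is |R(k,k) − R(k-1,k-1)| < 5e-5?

k = 3

|R(1,1) − R(0,0)| = 0.007017 ≥ 5e-5
|R(2,2) − R(1,1)| = 0.001119 ≥ 5e-5
|R(3,3) − R(2,2)| = 0.000004 < 5e-5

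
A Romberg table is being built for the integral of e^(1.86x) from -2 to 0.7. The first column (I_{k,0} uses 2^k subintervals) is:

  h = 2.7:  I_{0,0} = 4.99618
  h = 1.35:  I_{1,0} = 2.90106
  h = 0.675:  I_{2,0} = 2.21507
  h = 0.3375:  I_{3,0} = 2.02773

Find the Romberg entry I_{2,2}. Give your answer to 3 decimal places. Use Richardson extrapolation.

I_{1,1} = 2.90106 + (2.90106 − 4.99618)/3 = 2.20269
I_{2,1} = (4·2.21507 − 2.90106) / 3 = 1.98641
I_{2,2} = 1.98641 + (1.98641 − 2.20269)/15 = 1.97199

1.972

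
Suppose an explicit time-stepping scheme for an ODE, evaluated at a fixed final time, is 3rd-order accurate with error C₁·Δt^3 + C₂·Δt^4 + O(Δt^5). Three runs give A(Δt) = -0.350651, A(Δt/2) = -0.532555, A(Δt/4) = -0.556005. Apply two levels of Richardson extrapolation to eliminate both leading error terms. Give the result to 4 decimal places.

First eliminate the Δt^3 term (factor 2^3 = 8):
  B₁ = (8·(-0.532555) − (-0.350651))/7 = -0.558541
  B₂ = (8·(-0.556005) − (-0.532555))/7 = -0.559355
Then eliminate the Δt^4 term (factor 2^4 = 16):
  (16·(-0.559355) − (-0.558541))/15 = -0.559409

-0.5594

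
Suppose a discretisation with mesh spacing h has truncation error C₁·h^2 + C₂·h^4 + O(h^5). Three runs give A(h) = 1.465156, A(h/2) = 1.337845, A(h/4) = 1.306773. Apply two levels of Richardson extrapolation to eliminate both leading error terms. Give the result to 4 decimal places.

1.2965

First eliminate the h^2 term (factor 2^2 = 4):
  B₁ = (4·1.337845 − 1.465156)/3 = 1.295408
  B₂ = (4·1.306773 − 1.337845)/3 = 1.296416
Then eliminate the h^4 term (factor 2^4 = 16):
  (16·1.296416 − 1.295408)/15 = 1.296483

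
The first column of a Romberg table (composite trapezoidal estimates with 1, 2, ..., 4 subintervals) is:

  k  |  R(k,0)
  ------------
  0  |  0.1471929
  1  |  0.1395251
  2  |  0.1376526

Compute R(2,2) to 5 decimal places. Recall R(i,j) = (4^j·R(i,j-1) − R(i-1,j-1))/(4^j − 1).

0.13703

R(1,1) = 0.1395251 + (0.1395251 − 0.1471929)/3 = 0.1369692
R(2,1) = 0.1376526 + (0.1376526 − 0.1395251)/3 = 0.1370284
R(2,2) = (16·0.1370284 − 0.1369692) / 15 = 0.1370323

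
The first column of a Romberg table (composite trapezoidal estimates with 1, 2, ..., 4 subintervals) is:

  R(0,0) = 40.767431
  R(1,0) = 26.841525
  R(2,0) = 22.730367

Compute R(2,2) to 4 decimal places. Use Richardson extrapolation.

21.3040

R(1,1) = 26.841525 + (26.841525 − 40.767431)/3 = 22.199556
R(2,1) = 22.730367 + (22.730367 − 26.841525)/3 = 21.359981
R(2,2) = 21.359981 + (21.359981 − 22.199556)/15 = 21.304009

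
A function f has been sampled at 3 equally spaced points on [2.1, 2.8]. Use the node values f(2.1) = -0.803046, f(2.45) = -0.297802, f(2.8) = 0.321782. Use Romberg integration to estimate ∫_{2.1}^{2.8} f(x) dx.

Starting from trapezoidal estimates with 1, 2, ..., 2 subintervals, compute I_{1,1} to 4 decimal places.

-0.1951

I_{0,0} (trapezoid, 1 panel, h=0.7000): -0.168442
I_{1,0} (trapezoid, 2 panels, h=0.3500): -0.188452
I_{1,1} = -0.188452 + (-0.188452 − (-0.168442))/3 = -0.195122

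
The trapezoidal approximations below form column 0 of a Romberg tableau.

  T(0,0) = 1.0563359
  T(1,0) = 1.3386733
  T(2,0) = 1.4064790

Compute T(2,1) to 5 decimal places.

T(2,1) = 1.4064790 + (1.4064790 − 1.3386733)/3 = 1.4290809

1.42908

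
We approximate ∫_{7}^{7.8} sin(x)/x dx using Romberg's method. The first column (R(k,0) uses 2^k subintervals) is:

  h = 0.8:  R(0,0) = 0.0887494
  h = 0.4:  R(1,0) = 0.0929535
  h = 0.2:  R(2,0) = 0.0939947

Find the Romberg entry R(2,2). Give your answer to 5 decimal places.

R(1,1) = 0.0929535 + (0.0929535 − 0.0887494)/3 = 0.0943549
R(2,1) = (4·0.0939947 − 0.0929535) / 3 = 0.0943418
R(2,2) = 0.0943418 + (0.0943418 − 0.0943549)/15 = 0.0943409

0.09434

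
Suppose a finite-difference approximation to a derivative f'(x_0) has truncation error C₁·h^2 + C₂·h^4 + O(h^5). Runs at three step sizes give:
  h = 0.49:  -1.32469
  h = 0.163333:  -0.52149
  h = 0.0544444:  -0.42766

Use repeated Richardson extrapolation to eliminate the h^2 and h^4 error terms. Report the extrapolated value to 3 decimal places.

-0.416

First eliminate the h^2 term (factor 3^2 = 9):
  B₁ = (9·(-0.52149) − (-1.32469))/8 = -0.42109
  B₂ = (9·(-0.42766) − (-0.52149))/8 = -0.41593
Then eliminate the h^4 term (factor 3^4 = 81):
  (81·(-0.41593) − (-0.42109))/80 = -0.41587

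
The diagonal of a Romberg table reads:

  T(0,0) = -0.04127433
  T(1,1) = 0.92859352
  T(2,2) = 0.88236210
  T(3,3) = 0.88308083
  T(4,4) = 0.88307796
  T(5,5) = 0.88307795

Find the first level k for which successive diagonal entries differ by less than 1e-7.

|T(1,1) − T(0,0)| = 0.96986785 ≥ 1e-7
|T(2,2) − T(1,1)| = 0.04623142 ≥ 1e-7
|T(3,3) − T(2,2)| = 0.00071873 ≥ 1e-7
|T(4,4) − T(3,3)| = 0.00000287 ≥ 1e-7
|T(5,5) − T(4,4)| = 0.00000001 < 1e-7

k = 5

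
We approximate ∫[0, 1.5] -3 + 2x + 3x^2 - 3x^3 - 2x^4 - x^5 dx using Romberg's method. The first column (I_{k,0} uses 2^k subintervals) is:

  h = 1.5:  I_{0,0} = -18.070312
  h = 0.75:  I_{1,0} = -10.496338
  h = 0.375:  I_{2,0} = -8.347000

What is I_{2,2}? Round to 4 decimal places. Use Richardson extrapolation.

-7.6078

Richardson extrapolation on the trapezoidal column (denominator 4−1=3):
I_{1,1} = (4·(-10.496338) − (-18.070312)) / 3 = -7.971680
I_{2,1} = (4·(-8.347000) − (-10.496338)) / 3 = -7.630554
I_{2,2} = -7.630554 + (-7.630554 − (-7.971680))/15 = -7.607812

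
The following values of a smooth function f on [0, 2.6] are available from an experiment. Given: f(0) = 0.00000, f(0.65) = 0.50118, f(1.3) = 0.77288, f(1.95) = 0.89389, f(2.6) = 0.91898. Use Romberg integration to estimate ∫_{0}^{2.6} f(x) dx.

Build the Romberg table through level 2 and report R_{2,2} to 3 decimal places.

R_{0,0} (trapezoid, 1 panel, h=2.6000): 1.19467
R_{1,0} (trapezoid, 2 panels, h=1.3000): 1.60208
R_{2,0} (trapezoid, 4 panels, h=0.6500): 1.70784
R_{1,1} = 1.60208 + (1.60208 − 1.19467)/3 = 1.73788
R_{2,1} = 1.70784 + (1.70784 − 1.60208)/3 = 1.74309
R_{2,2} = 1.74309 + (1.74309 − 1.73788)/15 = 1.74344

1.743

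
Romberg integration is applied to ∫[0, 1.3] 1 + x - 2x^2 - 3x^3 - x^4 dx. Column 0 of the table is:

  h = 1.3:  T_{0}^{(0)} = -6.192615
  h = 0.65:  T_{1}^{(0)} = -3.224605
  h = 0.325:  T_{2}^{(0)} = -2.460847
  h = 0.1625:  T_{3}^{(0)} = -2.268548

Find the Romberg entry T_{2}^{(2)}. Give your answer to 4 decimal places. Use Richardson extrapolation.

Richardson extrapolation on the trapezoidal column (denominator 4−1=3):
T_{1}^{(1)} = (4·(-3.224605) − (-6.192615)) / 3 = -2.235268
T_{2}^{(1)} = (4·(-2.460847) − (-3.224605)) / 3 = -2.206261
T_{2}^{(2)} = (16·(-2.206261) − (-2.235268)) / 15 = -2.204327
(Column j=1 coincides with Simpson's rule on the same nodes.)

-2.2043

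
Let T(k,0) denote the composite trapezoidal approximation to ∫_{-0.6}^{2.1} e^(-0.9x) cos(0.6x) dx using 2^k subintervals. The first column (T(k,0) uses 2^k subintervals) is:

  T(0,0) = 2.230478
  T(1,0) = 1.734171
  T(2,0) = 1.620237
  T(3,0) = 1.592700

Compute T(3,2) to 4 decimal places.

Richardson extrapolation on the trapezoidal column (denominator 4−1=3):
T(2,1) = 1.620237 + (1.620237 − 1.734171)/3 = 1.582259
T(3,1) = (4·1.592700 − 1.620237) / 3 = 1.583521
T(3,2) = (16·1.583521 − 1.582259) / 15 = 1.583605

1.5836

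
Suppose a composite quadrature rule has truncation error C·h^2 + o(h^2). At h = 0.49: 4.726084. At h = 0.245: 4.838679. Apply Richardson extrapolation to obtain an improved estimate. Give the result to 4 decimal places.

4.8762

The leading error scales as h^2; refining by a factor of 2 reduces it by 2^2 = 4.
Extrapolated value = (4·A(h/2) − A(h)) / (4 − 1)
= (4·4.838679 − 4.726084) / 3
= 14.628632 / 3 = 4.876211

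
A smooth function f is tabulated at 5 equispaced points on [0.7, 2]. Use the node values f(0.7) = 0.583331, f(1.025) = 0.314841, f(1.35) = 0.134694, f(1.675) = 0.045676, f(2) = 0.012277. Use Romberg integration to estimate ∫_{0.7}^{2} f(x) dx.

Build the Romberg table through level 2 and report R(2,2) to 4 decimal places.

0.2502

R(0,0) (trapezoid, 1 panel, h=1.3000): 0.387145
R(1,0) (trapezoid, 2 panels, h=0.6500): 0.281124
R(2,0) (trapezoid, 4 panels, h=0.3250): 0.257730
R(1,1) = 0.281124 + (0.281124 − 0.387145)/3 = 0.245784
R(2,1) = 0.257730 + (0.257730 − 0.281124)/3 = 0.249932
R(2,2) = 0.249932 + (0.249932 − 0.245784)/15 = 0.250209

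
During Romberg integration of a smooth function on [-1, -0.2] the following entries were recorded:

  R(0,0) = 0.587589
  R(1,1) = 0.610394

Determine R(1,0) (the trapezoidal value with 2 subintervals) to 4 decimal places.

0.6047

From R(1,1) = (4·R(1,0) − R(0,0))/3, solve for R(1,0):
4·R(1,0) = 3·0.610394 + 0.587589 = 2.418771
R(1,0) = 0.604693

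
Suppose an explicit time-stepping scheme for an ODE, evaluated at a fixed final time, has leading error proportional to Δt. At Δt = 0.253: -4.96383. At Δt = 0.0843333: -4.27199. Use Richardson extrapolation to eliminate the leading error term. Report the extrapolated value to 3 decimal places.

-3.926

Extrapolated value = (3·A(Δt/3) − A(Δt)) / (3 − 1)
= (3·(-4.27199) − (-4.96383)) / 2
= -7.85214 / 2 = -3.92607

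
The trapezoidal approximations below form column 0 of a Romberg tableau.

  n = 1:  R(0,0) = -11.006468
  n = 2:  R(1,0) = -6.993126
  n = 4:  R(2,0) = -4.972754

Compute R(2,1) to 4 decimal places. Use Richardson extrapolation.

Richardson extrapolation on the trapezoidal column (denominator 4−1=3):
R(2,1) = (4·(-4.972754) − (-6.993126)) / 3 = -4.299297
(Column j=1 coincides with Simpson's rule on the same nodes.)

-4.2993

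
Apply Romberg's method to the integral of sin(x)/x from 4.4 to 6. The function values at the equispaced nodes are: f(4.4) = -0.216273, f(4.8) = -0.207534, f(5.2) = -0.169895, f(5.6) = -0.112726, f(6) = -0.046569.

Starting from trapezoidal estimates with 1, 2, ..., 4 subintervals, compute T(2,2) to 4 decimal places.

-0.2511

T(0,0) (trapezoid, 1 panel, h=1.6000): -0.210274
T(1,0) (trapezoid, 2 panels, h=0.8000): -0.241053
T(2,0) (trapezoid, 4 panels, h=0.4000): -0.248630
T(1,1) = -0.241053 + (-0.241053 − (-0.210274))/3 = -0.251313
T(2,1) = -0.248630 + (-0.248630 − (-0.241053))/3 = -0.251156
T(2,2) = -0.251156 + (-0.251156 − (-0.251313))/15 = -0.251146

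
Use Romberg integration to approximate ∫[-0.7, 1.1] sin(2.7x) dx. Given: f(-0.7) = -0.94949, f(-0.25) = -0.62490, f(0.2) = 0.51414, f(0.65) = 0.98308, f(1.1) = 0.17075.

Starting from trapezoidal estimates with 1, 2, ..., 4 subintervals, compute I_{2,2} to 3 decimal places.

I_{0,0} (trapezoid, 1 panel, h=1.8000): -0.70087
I_{1,0} (trapezoid, 2 panels, h=0.9000): 0.11229
I_{2,0} (trapezoid, 4 panels, h=0.4500): 0.21733
I_{1,1} = 0.11229 + (0.11229 − (-0.70087))/3 = 0.38334
I_{2,1} = 0.21733 + (0.21733 − 0.11229)/3 = 0.25234
I_{2,2} = 0.25234 + (0.25234 − 0.38334)/15 = 0.24361

0.244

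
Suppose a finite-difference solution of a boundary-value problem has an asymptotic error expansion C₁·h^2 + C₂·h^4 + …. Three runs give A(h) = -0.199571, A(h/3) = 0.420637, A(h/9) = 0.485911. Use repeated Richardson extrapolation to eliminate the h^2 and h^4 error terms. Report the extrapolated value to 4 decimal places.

0.4940

First eliminate the h^2 term (factor 3^2 = 9):
  B₁ = (9·0.420637 − (-0.199571))/8 = 0.498163
  B₂ = (9·0.485911 − 0.420637)/8 = 0.494070
Then eliminate the h^4 term (factor 3^4 = 81):
  (81·0.494070 − 0.498163)/80 = 0.494019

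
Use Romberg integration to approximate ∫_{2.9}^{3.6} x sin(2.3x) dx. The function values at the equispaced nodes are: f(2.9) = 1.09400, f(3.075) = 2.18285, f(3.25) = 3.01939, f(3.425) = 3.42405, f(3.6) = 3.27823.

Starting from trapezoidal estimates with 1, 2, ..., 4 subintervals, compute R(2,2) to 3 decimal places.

1.915

R(0,0) (trapezoid, 1 panel, h=0.7000): 1.53028
R(1,0) (trapezoid, 2 panels, h=0.3500): 1.82193
R(2,0) (trapezoid, 4 panels, h=0.1750): 1.89217
R(1,1) = 1.82193 + (1.82193 − 1.53028)/3 = 1.91915
R(2,1) = 1.89217 + (1.89217 − 1.82193)/3 = 1.91558
R(2,2) = 1.91558 + (1.91558 − 1.91915)/15 = 1.91534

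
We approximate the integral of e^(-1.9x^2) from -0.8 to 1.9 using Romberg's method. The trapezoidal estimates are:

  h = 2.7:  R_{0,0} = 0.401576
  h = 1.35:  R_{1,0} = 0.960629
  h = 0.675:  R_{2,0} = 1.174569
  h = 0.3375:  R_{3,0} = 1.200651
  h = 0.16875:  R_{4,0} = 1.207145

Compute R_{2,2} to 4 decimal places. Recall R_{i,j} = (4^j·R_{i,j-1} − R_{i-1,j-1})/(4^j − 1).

1.2525

Richardson extrapolation on the trapezoidal column (denominator 4−1=3):
R_{1,1} = (4·0.960629 − 0.401576) / 3 = 1.146980
R_{2,1} = (4·1.174569 − 0.960629) / 3 = 1.245882
R_{2,2} = (16·1.245882 − 1.146980) / 15 = 1.252475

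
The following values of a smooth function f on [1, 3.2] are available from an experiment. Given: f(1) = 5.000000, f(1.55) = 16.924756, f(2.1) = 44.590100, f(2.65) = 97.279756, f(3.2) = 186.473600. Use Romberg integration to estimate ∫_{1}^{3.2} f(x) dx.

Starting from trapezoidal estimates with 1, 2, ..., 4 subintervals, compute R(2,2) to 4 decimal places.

135.1763

R(0,0) (trapezoid, 1 panel, h=2.2000): 210.620960
R(1,0) (trapezoid, 2 panels, h=1.1000): 154.359590
R(2,0) (trapezoid, 4 panels, h=0.5500): 139.992277
R(1,1) = 154.359590 + (154.359590 − 210.620960)/3 = 135.605800
R(2,1) = 139.992277 + (139.992277 − 154.359590)/3 = 135.203173
R(2,2) = 135.203173 + (135.203173 − 135.605800)/15 = 135.176331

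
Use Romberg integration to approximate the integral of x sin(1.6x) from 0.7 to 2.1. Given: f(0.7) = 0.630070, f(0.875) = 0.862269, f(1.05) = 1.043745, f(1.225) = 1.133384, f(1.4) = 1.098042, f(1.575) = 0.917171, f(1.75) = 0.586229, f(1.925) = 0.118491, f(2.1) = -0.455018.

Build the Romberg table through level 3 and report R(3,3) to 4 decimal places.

R(0,0) (trapezoid, 1 panel, h=1.4000): 0.122536
R(1,0) (trapezoid, 2 panels, h=0.7000): 0.829898
R(2,0) (trapezoid, 4 panels, h=0.3500): 0.985440
R(3,0) (trapezoid, 8 panels, h=0.1750): 1.023200
R(1,1) = 0.829898 + (0.829898 − 0.122536)/3 = 1.065685
R(2,1) = 0.985440 + (0.985440 − 0.829898)/3 = 1.037287
R(3,1) = 1.023200 + (1.023200 − 0.985440)/3 = 1.035787
R(2,2) = 1.037287 + (1.037287 − 1.065685)/15 = 1.035394
R(3,2) = 1.035787 + (1.035787 − 1.037287)/15 = 1.035687
R(3,3) = 1.035687 + (1.035687 − 1.035394)/63 = 1.035692

1.0357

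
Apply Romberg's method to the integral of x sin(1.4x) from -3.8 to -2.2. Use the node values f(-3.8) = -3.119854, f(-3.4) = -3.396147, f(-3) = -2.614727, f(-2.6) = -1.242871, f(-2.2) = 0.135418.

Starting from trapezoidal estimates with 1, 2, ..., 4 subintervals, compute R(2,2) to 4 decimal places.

-3.5683

R(0,0) (trapezoid, 1 panel, h=1.6000): -2.387549
R(1,0) (trapezoid, 2 panels, h=0.8000): -3.285556
R(2,0) (trapezoid, 4 panels, h=0.4000): -3.498385
R(1,1) = -3.285556 + (-3.285556 − (-2.387549))/3 = -3.584892
R(2,1) = -3.498385 + (-3.498385 − (-3.285556))/3 = -3.569328
R(2,2) = -3.569328 + (-3.569328 − (-3.584892))/15 = -3.568290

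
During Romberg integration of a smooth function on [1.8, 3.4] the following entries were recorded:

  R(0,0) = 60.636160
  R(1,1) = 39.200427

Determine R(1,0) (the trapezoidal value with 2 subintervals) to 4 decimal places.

44.5594

From R(1,1) = (4·R(1,0) − R(0,0))/3, solve for R(1,0):
4·R(1,0) = 3·39.200427 + 60.636160 = 178.237441
R(1,0) = 44.559360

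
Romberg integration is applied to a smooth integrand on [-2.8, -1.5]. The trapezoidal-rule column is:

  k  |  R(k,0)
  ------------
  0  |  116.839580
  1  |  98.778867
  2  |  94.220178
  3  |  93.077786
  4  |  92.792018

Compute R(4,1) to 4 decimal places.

R(4,1) = (4·92.792018 − 93.077786) / 3 = 92.696762

92.6968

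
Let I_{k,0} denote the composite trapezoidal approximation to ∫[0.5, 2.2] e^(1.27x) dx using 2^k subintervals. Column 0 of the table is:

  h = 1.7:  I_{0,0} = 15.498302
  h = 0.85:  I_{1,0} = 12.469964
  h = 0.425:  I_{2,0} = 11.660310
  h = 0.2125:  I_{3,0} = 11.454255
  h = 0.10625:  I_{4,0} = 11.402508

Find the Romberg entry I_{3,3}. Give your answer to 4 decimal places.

I_{1,1} = (4·12.469964 − 15.498302) / 3 = 11.460518
I_{2,1} = 11.660310 + (11.660310 − 12.469964)/3 = 11.390425
I_{3,1} = 11.454255 + (11.454255 − 11.660310)/3 = 11.385570
I_{2,2} = 11.390425 + (11.390425 − 11.460518)/15 = 11.385752
I_{3,2} = 11.385570 + (11.385570 − 11.390425)/15 = 11.385246
I_{3,3} = (64·11.385246 − 11.385752) / 63 = 11.385238

11.3852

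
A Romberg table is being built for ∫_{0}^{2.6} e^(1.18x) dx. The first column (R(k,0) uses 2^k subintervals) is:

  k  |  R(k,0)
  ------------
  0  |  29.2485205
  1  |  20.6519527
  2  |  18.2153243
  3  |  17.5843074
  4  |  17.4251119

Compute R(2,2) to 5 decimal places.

Richardson extrapolation on the trapezoidal column (denominator 4−1=3):
R(1,1) = 20.6519527 + (20.6519527 − 29.2485205)/3 = 17.7864301
R(2,1) = 18.2153243 + (18.2153243 − 20.6519527)/3 = 17.4031148
R(2,2) = 17.4031148 + (17.4031148 − 17.7864301)/15 = 17.3775604

17.37756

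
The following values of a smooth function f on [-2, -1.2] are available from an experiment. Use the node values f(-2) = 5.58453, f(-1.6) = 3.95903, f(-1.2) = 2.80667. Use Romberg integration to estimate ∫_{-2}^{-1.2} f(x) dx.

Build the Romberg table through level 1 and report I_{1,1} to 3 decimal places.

3.230

I_{0,0} (trapezoid, 1 panel, h=0.8000): 3.35648
I_{1,0} (trapezoid, 2 panels, h=0.4000): 3.26185
I_{1,1} = 3.26185 + (3.26185 − 3.35648)/3 = 3.23031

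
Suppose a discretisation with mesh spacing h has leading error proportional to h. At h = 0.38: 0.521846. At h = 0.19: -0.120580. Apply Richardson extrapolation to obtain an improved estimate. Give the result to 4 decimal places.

Extrapolated value = (2·A(h/2) − A(h)) / (2 − 1)
= (2·(-0.120580) − 0.521846) / 1
= -0.763006 / 1 = -0.763006

-0.7630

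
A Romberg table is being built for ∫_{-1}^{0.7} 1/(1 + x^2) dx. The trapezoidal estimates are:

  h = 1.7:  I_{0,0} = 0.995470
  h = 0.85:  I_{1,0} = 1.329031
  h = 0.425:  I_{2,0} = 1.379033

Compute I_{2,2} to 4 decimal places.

I_{1,1} = (4·1.329031 − 0.995470) / 3 = 1.440218
I_{2,1} = 1.379033 + (1.379033 − 1.329031)/3 = 1.395700
I_{2,2} = 1.395700 + (1.395700 − 1.440218)/15 = 1.392732

1.3927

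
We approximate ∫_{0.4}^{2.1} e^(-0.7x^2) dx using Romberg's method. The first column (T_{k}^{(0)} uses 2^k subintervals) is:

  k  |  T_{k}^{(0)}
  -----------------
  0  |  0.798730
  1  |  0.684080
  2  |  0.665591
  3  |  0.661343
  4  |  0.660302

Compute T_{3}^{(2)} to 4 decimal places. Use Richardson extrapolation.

0.6600

Richardson extrapolation on the trapezoidal column (denominator 4−1=3):
T_{2}^{(1)} = (4·0.665591 − 0.684080) / 3 = 0.659428
T_{3}^{(1)} = (4·0.661343 − 0.665591) / 3 = 0.659927
T_{3}^{(2)} = (16·0.659927 − 0.659428) / 15 = 0.659960
(Column j=1 coincides with Simpson's rule on the same nodes.)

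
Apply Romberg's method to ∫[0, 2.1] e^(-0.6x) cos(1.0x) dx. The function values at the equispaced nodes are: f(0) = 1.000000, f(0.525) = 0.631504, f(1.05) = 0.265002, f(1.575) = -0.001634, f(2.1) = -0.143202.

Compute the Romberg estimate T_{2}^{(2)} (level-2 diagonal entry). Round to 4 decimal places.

T_{0}^{(0)} (trapezoid, 1 panel, h=2.1000): 0.899638
T_{1}^{(0)} (trapezoid, 2 panels, h=1.0500): 0.728071
T_{2}^{(0)} (trapezoid, 4 panels, h=0.5250): 0.694717
T_{1}^{(1)} = 0.728071 + (0.728071 − 0.899638)/3 = 0.670882
T_{2}^{(1)} = 0.694717 + (0.694717 − 0.728071)/3 = 0.683599
T_{2}^{(2)} = 0.683599 + (0.683599 − 0.670882)/15 = 0.684447

0.6844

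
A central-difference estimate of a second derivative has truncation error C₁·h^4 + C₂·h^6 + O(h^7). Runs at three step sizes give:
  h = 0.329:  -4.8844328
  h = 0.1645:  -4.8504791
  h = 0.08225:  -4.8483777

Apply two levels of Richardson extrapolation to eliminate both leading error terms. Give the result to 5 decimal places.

-4.84824

First eliminate the h^4 term (factor 2^4 = 16):
  B₁ = (16·(-4.8504791) − (-4.8844328))/15 = -4.8482155
  B₂ = (16·(-4.8483777) − (-4.8504791))/15 = -4.8482376
Then eliminate the h^6 term (factor 2^6 = 64):
  (64·(-4.8482376) − (-4.8482155))/63 = -4.8482380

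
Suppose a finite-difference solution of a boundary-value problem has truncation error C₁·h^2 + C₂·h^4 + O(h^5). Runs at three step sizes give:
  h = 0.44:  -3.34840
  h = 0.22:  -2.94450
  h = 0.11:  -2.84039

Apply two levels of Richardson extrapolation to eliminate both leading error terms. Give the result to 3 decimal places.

-2.805

First eliminate the h^2 term (factor 2^2 = 4):
  B₁ = (4·(-2.94450) − (-3.34840))/3 = -2.80987
  B₂ = (4·(-2.84039) − (-2.94450))/3 = -2.80569
Then eliminate the h^4 term (factor 2^4 = 16):
  (16·(-2.80569) − (-2.80987))/15 = -2.80541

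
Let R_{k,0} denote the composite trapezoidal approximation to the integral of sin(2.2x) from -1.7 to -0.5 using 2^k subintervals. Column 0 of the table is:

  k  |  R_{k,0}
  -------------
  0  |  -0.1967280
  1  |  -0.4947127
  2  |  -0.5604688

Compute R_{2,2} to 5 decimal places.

Richardson extrapolation on the trapezoidal column (denominator 4−1=3):
R_{1,1} = -0.4947127 + (-0.4947127 − (-0.1967280))/3 = -0.5940409
R_{2,1} = (4·(-0.5604688) − (-0.4947127)) / 3 = -0.5823875
R_{2,2} = -0.5823875 + (-0.5823875 − (-0.5940409))/15 = -0.5816106

-0.58161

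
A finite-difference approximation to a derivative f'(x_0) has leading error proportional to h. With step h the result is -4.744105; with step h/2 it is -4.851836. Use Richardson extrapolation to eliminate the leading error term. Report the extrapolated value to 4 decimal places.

-4.9596

The leading error scales as h; refining by a factor of 2 reduces it by 2^1 = 2.
Extrapolated value = (2·A(h/2) − A(h)) / (2 − 1)
= (2·(-4.851836) − (-4.744105)) / 1
= -4.959567 / 1 = -4.959567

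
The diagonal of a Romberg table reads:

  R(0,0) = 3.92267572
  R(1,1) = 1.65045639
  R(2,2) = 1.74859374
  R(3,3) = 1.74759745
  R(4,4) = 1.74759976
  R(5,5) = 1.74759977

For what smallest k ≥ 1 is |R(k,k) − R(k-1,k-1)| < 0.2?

|R(1,1) − R(0,0)| = 2.27221933 ≥ 0.2
|R(2,2) − R(1,1)| = 0.09813735 < 0.2

k = 2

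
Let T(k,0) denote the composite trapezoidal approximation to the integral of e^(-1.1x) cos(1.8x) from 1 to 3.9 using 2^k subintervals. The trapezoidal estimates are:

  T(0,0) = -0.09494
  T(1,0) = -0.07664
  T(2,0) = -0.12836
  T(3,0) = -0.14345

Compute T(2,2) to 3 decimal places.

-0.151

T(1,1) = -0.07664 + (-0.07664 − (-0.09494))/3 = -0.07054
T(2,1) = -0.12836 + (-0.12836 − (-0.07664))/3 = -0.14560
T(2,2) = -0.14560 + (-0.14560 − (-0.07054))/15 = -0.15060
(Column j=1 coincides with Simpson's rule on the same nodes.)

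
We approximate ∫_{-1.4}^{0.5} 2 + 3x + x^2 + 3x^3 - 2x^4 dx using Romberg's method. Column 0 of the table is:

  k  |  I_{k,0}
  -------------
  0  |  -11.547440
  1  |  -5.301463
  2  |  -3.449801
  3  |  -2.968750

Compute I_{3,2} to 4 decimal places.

-2.8068

I_{2,1} = (4·(-3.449801) − (-5.301463)) / 3 = -2.832580
I_{3,1} = -2.968750 + (-2.968750 − (-3.449801))/3 = -2.808400
I_{3,2} = -2.808400 + (-2.808400 − (-2.832580))/15 = -2.806788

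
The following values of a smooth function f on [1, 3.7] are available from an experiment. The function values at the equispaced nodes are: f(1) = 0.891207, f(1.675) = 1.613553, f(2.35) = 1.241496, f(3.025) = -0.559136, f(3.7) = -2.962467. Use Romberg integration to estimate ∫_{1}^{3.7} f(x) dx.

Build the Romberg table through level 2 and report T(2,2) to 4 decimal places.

1.0242

T(0,0) (trapezoid, 1 panel, h=2.7000): -2.796201
T(1,0) (trapezoid, 2 panels, h=1.3500): 0.277919
T(2,0) (trapezoid, 4 panels, h=0.6750): 0.850691
T(1,1) = 0.277919 + (0.277919 − (-2.796201))/3 = 1.302626
T(2,1) = 0.850691 + (0.850691 − 0.277919)/3 = 1.041615
T(2,2) = 1.041615 + (1.041615 − 1.302626)/15 = 1.024214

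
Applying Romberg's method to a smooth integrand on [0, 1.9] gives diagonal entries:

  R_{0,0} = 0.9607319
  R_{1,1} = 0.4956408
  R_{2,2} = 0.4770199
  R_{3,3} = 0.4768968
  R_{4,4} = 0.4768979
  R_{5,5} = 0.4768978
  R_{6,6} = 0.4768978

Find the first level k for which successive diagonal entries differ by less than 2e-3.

|R_{1,1} − R_{0,0}| = 0.4650911 ≥ 2e-3
|R_{2,2} − R_{1,1}| = 0.0186209 ≥ 2e-3
|R_{3,3} − R_{2,2}| = 0.0001231 < 2e-3

k = 3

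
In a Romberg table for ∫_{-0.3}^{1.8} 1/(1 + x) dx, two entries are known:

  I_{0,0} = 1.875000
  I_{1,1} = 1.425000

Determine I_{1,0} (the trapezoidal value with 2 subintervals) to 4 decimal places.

1.5375

From I_{1,1} = (4·I_{1,0} − I_{0,0})/3, solve for I_{1,0}:
4·I_{1,0} = 3·1.425000 + 1.875000 = 6.150000
I_{1,0} = 1.537500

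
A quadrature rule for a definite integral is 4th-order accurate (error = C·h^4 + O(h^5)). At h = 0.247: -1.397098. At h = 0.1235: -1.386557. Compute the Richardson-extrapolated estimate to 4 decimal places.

-1.3859

Extrapolated value = (16·A(h/2) − A(h)) / (16 − 1)
= (16·(-1.386557) − (-1.397098)) / 15
= -20.787814 / 15 = -1.385854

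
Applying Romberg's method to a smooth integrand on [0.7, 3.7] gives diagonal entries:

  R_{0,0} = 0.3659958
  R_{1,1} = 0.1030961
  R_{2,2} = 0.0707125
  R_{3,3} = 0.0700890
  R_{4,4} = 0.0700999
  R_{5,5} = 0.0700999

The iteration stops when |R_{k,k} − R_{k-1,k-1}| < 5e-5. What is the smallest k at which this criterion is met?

k = 4

|R_{1,1} − R_{0,0}| = 0.2628997 ≥ 5e-5
|R_{2,2} − R_{1,1}| = 0.0323836 ≥ 5e-5
|R_{3,3} − R_{2,2}| = 0.0006235 ≥ 5e-5
|R_{4,4} − R_{3,3}| = 0.0000109 < 5e-5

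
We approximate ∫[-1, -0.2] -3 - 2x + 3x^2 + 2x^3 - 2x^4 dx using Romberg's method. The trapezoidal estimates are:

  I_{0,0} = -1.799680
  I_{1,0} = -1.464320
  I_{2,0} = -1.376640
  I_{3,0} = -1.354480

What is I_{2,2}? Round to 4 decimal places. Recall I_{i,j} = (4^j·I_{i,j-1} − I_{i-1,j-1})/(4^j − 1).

-1.3471

I_{1,1} = -1.464320 + (-1.464320 − (-1.799680))/3 = -1.352533
I_{2,1} = (4·(-1.376640) − (-1.464320)) / 3 = -1.347413
I_{2,2} = -1.347413 + (-1.347413 − (-1.352533))/15 = -1.347072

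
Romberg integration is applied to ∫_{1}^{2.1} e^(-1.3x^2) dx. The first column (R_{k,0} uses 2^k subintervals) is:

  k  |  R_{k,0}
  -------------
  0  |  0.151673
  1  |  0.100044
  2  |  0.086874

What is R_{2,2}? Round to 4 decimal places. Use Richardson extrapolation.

Richardson extrapolation on the trapezoidal column (denominator 4−1=3):
R_{1,1} = (4·0.100044 − 0.151673) / 3 = 0.082834
R_{2,1} = (4·0.086874 − 0.100044) / 3 = 0.082484
R_{2,2} = (16·0.082484 − 0.082834) / 15 = 0.082461

0.0825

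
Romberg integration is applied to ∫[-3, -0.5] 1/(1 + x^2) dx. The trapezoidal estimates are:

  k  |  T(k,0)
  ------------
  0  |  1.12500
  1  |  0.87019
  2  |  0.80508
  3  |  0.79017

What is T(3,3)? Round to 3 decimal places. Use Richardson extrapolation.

0.785

T(1,1) = (4·0.87019 − 1.12500) / 3 = 0.78525
T(2,1) = (4·0.80508 − 0.87019) / 3 = 0.78338
T(3,1) = (4·0.79017 − 0.80508) / 3 = 0.78520
T(2,2) = (16·0.78338 − 0.78525) / 15 = 0.78326
T(3,2) = 0.78520 + (0.78520 − 0.78338)/15 = 0.78532
T(3,3) = 0.78532 + (0.78532 − 0.78326)/63 = 0.78535
(Column j=1 coincides with Simpson's rule on the same nodes.)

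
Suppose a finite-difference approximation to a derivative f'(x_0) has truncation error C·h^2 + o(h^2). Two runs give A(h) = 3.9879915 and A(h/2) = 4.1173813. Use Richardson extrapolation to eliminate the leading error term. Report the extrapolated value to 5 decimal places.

4.16051

Extrapolated value = (4·A(h/2) − A(h)) / (4 − 1)
= (4·4.1173813 − 3.9879915) / 3
= 12.4815337 / 3 = 4.1605112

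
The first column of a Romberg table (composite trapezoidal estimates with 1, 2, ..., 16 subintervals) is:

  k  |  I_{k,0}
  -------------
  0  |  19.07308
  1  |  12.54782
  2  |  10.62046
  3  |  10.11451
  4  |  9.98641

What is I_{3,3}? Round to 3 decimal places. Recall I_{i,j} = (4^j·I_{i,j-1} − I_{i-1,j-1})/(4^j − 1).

Richardson extrapolation on the trapezoidal column (denominator 4−1=3):
I_{1,1} = (4·12.54782 − 19.07308) / 3 = 10.37273
I_{2,1} = (4·10.62046 − 12.54782) / 3 = 9.97801
I_{3,1} = (4·10.11451 − 10.62046) / 3 = 9.94586
I_{2,2} = 9.97801 + (9.97801 − 10.37273)/15 = 9.95170
I_{3,2} = (16·9.94586 − 9.97801) / 15 = 9.94372
I_{3,3} = 9.94372 + (9.94372 − 9.95170)/63 = 9.94359

9.944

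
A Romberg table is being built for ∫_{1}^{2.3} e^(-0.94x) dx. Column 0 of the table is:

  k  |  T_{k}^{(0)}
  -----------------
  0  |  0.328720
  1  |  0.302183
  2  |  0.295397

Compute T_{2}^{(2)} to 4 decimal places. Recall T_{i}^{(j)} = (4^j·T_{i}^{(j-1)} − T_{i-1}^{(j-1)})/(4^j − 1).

0.2931

Richardson extrapolation on the trapezoidal column (denominator 4−1=3):
T_{1}^{(1)} = (4·0.302183 − 0.328720) / 3 = 0.293337
T_{2}^{(1)} = 0.295397 + (0.295397 − 0.302183)/3 = 0.293135
T_{2}^{(2)} = (16·0.293135 − 0.293337) / 15 = 0.293122
(Column j=1 coincides with Simpson's rule on the same nodes.)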